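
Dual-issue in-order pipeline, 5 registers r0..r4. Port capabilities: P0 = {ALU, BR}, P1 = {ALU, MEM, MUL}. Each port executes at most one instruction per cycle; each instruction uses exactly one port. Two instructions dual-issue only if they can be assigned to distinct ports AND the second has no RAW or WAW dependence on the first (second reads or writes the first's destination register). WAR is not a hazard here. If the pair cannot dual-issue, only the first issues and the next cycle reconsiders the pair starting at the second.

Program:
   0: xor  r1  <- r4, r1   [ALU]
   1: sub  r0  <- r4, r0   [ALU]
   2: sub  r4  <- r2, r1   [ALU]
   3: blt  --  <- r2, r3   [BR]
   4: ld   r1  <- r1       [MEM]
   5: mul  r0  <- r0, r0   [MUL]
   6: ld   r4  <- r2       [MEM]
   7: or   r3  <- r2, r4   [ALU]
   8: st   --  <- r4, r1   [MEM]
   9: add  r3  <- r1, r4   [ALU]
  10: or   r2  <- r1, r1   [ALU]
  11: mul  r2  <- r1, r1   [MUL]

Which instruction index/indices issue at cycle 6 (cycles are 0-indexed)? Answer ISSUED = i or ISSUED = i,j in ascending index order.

ISSUED = 9,10

c0: i0&i1 xor/sub  dual
c1: i2&i3 sub/blt  dual
c2: i4 ld  no-port MEM/MUL
c3: i5 mul  no-port MUL/MEM
c4: i6 ld  RAW r4
c5: i7&i8 or/st  dual
c6: i9&i10 add/or  dual
c7: i11 mul  tail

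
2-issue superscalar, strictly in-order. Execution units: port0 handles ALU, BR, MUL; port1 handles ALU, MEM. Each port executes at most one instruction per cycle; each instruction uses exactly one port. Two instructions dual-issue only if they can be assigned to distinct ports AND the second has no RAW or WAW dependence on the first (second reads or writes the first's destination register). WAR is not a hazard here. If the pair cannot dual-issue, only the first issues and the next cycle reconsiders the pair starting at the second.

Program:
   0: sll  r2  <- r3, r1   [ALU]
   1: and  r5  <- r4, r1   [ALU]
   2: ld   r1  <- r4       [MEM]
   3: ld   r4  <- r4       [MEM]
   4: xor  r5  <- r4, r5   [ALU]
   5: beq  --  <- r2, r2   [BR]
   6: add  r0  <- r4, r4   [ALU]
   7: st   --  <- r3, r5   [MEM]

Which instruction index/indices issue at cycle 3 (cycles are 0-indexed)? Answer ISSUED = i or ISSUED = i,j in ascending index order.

ISSUED = 4,5

t=0 i0/i1:sll and ; 2-wide
t=1 i2:ld ; no-port MEM/MEM
t=2 i3:ld ; RAW r4
t=3 i4/i5:xor beq ; 2-wide
t=4 i6/i7:add st ; 2-wide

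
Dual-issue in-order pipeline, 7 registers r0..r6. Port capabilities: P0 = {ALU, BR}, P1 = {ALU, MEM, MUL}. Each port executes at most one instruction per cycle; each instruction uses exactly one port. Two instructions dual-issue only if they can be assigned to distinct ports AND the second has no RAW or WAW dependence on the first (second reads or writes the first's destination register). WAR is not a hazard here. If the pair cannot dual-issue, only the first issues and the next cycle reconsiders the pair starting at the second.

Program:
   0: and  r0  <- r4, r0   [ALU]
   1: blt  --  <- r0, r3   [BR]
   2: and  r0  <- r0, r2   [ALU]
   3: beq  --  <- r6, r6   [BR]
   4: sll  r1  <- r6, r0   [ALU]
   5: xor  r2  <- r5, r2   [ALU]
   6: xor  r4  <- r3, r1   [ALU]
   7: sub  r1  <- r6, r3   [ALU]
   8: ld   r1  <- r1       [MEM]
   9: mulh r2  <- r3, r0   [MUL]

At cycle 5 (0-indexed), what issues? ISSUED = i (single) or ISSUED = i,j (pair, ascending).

ISSUED = 8

c0: i0 and  RAW r0
c1: i1,i2 blt and  dual
c2: i3,i4 beq sll  dual
c3: i5,i6 xor xor  dual
c4: i7 sub  RAW+WAW r1
c5: i8 ld  no-port MEM/MUL
c6: i9 mulh  tail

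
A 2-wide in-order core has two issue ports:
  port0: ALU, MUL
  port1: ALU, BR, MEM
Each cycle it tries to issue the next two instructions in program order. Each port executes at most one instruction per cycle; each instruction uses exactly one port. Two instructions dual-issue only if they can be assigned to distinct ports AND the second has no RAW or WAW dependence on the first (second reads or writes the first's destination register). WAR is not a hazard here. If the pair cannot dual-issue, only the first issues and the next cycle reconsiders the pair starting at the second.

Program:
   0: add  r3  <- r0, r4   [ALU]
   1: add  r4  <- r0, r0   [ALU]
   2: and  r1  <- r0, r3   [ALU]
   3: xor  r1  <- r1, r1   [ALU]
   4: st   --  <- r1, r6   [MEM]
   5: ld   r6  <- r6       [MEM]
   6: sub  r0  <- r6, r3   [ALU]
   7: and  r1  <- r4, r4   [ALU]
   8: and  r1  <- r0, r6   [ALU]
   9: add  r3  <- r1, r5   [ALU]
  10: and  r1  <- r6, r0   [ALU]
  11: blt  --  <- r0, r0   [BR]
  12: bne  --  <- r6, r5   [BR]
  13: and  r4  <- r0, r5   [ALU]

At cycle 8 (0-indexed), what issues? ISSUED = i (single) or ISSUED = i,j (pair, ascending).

ISSUED = 11

c0: i0,i1 add.ALU;add.ALU  pair
c1: i2 and.ALU  RAW+WAW r1
c2: i3 xor.ALU  RAW r1
c3: i4 st.MEM  no-port MEM/MEM
c4: i5 ld.MEM  RAW r6
c5: i6,i7 sub.ALU;and.ALU  pair
c6: i8 and.ALU  RAW r1
c7: i9,i10 add.ALU;and.ALU  pair
c8: i11 blt.BR  no-port BR/BR
c9: i12,i13 bne.BR;and.ALU  pair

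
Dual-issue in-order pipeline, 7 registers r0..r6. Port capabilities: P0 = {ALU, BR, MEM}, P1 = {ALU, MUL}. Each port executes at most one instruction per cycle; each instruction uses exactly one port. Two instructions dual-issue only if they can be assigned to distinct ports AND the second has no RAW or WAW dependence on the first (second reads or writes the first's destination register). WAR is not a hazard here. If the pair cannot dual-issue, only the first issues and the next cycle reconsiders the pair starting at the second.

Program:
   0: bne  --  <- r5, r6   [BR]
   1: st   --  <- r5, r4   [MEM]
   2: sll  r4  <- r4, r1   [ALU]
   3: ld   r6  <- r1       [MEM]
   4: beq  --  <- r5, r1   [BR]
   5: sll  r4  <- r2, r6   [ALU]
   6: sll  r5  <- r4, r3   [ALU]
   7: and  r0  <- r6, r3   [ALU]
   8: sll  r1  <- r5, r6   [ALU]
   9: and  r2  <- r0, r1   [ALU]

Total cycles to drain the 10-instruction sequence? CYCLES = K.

t=0 i0:bne.BR ; no-port BR/MEM
t=1 i1+i2:st.MEM+sll.ALU ; pair
t=2 i3:ld.MEM ; no-port MEM/BR
t=3 i4+i5:beq.BR+sll.ALU ; pair
t=4 i6+i7:sll.ALU+and.ALU ; pair
t=5 i8:sll.ALU ; RAW r1
t=6 i9:and.ALU ; tail

CYCLES = 7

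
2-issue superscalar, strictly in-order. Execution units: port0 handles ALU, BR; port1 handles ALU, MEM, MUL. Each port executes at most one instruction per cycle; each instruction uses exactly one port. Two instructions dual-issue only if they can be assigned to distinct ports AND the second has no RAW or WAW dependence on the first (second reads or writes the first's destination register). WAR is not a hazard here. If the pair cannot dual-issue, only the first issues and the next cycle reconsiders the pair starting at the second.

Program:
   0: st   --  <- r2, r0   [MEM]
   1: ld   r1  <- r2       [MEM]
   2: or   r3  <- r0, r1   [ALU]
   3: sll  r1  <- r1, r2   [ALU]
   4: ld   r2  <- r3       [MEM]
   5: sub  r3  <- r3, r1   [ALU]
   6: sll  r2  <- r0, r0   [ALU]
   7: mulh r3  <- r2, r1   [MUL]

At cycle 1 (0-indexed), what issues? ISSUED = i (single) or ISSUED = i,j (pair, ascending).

  cy0 -> i0 (st.MEM) no-port MEM/MEM
  cy1 -> i1 (ld.MEM) RAW r1
  cy2 -> i2/i3 (or.ALU;sll.ALU) dual
  cy3 -> i4/i5 (ld.MEM;sub.ALU) dual
  cy4 -> i6 (sll.ALU) RAW r2
  cy5 -> i7 (mulh.MUL) tail

ISSUED = 1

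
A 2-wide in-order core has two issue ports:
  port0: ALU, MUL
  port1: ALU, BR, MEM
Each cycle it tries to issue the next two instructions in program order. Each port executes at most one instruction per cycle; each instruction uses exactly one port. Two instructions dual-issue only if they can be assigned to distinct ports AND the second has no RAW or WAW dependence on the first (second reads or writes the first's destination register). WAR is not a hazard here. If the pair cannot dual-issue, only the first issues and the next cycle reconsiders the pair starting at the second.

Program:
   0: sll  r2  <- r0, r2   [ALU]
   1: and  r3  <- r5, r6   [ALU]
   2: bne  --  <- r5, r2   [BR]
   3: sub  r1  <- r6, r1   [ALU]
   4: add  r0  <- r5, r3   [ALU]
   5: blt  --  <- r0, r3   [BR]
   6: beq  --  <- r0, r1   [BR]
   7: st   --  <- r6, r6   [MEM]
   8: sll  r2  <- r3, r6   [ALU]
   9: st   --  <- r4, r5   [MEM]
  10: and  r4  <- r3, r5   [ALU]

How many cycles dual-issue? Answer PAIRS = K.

PAIRS = 4

[0] i0,i1  sll.ALU+and.ALU  -- dual
[1] i2,i3  bne.BR+sub.ALU  -- dual
[2] i4  add.ALU  -- RAW r0
[3] i5  blt.BR  -- no-port BR/BR
[4] i6  beq.BR  -- no-port BR/MEM
[5] i7,i8  st.MEM+sll.ALU  -- dual
[6] i9,i10  st.MEM+and.ALU  -- dual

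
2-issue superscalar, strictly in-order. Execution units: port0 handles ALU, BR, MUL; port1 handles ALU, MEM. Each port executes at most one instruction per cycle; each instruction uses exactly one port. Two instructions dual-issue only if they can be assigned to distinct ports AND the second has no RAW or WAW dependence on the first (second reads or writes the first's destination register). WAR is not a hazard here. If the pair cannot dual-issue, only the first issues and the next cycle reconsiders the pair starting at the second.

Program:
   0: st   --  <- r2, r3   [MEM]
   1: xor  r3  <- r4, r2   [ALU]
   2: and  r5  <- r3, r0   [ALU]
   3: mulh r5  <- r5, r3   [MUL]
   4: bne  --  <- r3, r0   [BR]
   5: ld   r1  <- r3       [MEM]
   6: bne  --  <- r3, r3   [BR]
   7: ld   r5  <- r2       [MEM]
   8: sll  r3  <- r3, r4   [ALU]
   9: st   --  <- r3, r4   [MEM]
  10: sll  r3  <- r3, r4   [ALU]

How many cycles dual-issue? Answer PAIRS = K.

  cy0 -> i0&i1 (st.MEM;xor.ALU) 2-wide
  cy1 -> i2 (and.ALU) RAW+WAW r5
  cy2 -> i3 (mulh.MUL) no-port MUL/BR
  cy3 -> i4&i5 (bne.BR;ld.MEM) 2-wide
  cy4 -> i6&i7 (bne.BR;ld.MEM) 2-wide
  cy5 -> i8 (sll.ALU) RAW r3
  cy6 -> i9&i10 (st.MEM;sll.ALU) 2-wide

PAIRS = 4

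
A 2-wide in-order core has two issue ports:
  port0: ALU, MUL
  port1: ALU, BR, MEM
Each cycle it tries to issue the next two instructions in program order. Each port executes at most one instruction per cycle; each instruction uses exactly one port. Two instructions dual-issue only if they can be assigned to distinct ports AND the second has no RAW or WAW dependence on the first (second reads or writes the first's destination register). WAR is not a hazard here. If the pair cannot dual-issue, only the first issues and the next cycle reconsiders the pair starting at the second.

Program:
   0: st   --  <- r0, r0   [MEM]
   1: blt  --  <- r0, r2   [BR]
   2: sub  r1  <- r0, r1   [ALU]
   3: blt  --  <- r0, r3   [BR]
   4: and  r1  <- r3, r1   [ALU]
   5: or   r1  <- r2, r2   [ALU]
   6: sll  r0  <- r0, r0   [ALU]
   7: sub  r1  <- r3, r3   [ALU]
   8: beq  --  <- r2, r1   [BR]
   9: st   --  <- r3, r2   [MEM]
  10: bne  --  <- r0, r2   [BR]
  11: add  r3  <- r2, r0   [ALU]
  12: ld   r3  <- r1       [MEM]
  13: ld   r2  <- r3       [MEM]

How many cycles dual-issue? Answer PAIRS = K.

PAIRS = 4

[0] i0  st  -- no-port MEM/BR
[1] i1&i2  blt+sub  -- 2-wide
[2] i3&i4  blt+and  -- 2-wide
[3] i5&i6  or+sll  -- 2-wide
[4] i7  sub  -- RAW r1
[5] i8  beq  -- no-port BR/MEM
[6] i9  st  -- no-port MEM/BR
[7] i10&i11  bne+add  -- 2-wide
[8] i12  ld  -- no-port MEM/MEM
[9] i13  ld  -- tail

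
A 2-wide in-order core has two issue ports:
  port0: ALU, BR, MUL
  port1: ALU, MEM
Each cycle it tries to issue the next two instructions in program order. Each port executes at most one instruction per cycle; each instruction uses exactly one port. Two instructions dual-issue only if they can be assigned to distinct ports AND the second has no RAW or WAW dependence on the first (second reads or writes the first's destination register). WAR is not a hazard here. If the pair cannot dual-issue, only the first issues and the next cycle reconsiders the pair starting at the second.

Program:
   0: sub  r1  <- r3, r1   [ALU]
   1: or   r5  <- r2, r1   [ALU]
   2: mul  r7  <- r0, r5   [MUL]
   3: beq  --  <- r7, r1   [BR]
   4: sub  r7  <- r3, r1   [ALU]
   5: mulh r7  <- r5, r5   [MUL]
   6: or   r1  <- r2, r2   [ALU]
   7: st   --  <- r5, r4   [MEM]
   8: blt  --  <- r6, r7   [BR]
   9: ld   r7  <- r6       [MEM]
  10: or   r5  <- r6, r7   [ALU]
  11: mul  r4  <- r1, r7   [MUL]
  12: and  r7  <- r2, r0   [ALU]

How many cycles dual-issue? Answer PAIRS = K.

c0: i0 sub  RAW r1
c1: i1 or  RAW r5
c2: i2 mul  no-port MUL/BR
c3: i3/i4 beq;sub  dual
c4: i5/i6 mulh;or  dual
c5: i7/i8 st;blt  dual
c6: i9 ld  RAW r7
c7: i10/i11 or;mul  dual
c8: i12 and  tail

PAIRS = 4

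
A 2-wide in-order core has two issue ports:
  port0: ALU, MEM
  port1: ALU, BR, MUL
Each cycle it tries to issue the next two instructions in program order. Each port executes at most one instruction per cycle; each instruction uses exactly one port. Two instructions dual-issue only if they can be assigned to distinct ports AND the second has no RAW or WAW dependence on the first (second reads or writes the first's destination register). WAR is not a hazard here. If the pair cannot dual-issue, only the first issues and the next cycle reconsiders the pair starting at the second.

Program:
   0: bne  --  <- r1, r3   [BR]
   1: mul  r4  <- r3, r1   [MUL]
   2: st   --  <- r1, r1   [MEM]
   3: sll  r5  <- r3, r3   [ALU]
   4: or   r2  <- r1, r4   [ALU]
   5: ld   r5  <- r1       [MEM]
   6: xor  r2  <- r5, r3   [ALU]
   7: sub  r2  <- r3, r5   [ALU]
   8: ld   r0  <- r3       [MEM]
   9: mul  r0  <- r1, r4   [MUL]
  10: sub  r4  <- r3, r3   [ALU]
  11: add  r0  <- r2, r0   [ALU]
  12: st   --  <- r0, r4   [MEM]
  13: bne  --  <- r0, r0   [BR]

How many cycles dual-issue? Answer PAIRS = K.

PAIRS = 5

t=0 i0:bne ; no-port BR/MUL
t=1 i1,i2:mul;st ; dual
t=2 i3,i4:sll;or ; dual
t=3 i5:ld ; RAW r5
t=4 i6:xor ; WAW r2
t=5 i7,i8:sub;ld ; dual
t=6 i9,i10:mul;sub ; dual
t=7 i11:add ; RAW r0
t=8 i12,i13:st;bne ; dual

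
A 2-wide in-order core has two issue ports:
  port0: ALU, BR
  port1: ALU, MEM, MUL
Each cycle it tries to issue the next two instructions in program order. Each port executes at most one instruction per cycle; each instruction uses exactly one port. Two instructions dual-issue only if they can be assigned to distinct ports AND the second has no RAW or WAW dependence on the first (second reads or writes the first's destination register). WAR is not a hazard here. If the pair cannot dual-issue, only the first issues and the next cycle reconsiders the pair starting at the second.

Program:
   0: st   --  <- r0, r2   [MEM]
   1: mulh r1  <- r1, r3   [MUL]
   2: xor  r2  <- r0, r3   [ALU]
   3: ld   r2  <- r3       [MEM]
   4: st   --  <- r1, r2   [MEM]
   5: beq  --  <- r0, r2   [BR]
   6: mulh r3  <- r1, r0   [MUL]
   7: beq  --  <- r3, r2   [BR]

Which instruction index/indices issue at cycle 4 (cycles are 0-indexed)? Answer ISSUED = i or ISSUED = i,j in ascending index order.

ISSUED = 6

#0 head=0: st i0 no-port MEM/MUL
#1 head=1: mulh/xor i1+i2 2-wide
#2 head=3: ld i3 no-port MEM/MEM
#3 head=4: st/beq i4+i5 2-wide
#4 head=6: mulh i6 RAW r3
#5 head=7: beq i7 tail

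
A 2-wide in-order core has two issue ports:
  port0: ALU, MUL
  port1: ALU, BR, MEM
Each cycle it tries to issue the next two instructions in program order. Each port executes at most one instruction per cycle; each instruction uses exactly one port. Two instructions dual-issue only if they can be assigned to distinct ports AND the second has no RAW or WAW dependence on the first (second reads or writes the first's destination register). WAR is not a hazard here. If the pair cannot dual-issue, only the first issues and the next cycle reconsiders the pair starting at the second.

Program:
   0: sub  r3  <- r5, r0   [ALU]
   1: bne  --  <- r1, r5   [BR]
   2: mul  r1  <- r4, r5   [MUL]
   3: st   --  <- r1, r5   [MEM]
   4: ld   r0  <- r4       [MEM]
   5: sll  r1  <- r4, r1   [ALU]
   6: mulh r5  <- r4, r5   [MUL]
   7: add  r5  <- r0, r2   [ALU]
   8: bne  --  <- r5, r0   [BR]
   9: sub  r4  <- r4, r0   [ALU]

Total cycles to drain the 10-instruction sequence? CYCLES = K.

0. sub bne @i0+i1  | pair
1. mul @i2  | RAW r1
2. st @i3  | no-port MEM/MEM
3. ld sll @i4+i5  | pair
4. mulh @i6  | WAW r5
5. add @i7  | RAW r5
6. bne sub @i8+i9  | pair

CYCLES = 7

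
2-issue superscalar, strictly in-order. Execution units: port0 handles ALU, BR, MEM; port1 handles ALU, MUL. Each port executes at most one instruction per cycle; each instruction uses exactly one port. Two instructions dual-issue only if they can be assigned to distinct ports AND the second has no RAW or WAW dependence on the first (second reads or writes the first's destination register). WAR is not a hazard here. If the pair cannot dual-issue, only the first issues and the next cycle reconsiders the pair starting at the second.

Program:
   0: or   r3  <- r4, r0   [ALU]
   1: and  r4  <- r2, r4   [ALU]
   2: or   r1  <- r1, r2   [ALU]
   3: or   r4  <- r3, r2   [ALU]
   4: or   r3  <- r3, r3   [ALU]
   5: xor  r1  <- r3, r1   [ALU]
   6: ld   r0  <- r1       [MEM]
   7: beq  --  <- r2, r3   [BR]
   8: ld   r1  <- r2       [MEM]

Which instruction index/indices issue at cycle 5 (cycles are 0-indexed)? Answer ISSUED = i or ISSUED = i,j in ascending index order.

  cy0 -> i0/i1 (or.ALU/and.ALU) 2-wide
  cy1 -> i2/i3 (or.ALU/or.ALU) 2-wide
  cy2 -> i4 (or.ALU) RAW r3
  cy3 -> i5 (xor.ALU) RAW r1
  cy4 -> i6 (ld.MEM) no-port MEM/BR
  cy5 -> i7 (beq.BR) no-port BR/MEM
  cy6 -> i8 (ld.MEM) tail

ISSUED = 7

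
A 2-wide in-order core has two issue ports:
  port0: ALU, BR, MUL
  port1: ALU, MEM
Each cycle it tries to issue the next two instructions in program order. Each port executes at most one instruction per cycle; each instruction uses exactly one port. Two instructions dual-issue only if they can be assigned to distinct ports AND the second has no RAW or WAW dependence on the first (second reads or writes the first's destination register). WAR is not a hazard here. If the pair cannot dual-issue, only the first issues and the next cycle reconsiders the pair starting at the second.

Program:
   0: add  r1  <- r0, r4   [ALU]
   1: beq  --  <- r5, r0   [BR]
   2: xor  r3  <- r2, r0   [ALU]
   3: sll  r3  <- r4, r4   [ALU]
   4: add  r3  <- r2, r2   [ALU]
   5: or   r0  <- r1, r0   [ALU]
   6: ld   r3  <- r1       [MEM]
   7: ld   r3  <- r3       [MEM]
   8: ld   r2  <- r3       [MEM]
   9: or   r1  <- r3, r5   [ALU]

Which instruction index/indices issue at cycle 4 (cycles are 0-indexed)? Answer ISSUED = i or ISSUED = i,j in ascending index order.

ISSUED = 6

c0: i0/i1 add.ALU beq.BR  dual
c1: i2 xor.ALU  WAW r3
c2: i3 sll.ALU  WAW r3
c3: i4/i5 add.ALU or.ALU  dual
c4: i6 ld.MEM  no-port MEM/MEM
c5: i7 ld.MEM  no-port MEM/MEM
c6: i8/i9 ld.MEM or.ALU  dual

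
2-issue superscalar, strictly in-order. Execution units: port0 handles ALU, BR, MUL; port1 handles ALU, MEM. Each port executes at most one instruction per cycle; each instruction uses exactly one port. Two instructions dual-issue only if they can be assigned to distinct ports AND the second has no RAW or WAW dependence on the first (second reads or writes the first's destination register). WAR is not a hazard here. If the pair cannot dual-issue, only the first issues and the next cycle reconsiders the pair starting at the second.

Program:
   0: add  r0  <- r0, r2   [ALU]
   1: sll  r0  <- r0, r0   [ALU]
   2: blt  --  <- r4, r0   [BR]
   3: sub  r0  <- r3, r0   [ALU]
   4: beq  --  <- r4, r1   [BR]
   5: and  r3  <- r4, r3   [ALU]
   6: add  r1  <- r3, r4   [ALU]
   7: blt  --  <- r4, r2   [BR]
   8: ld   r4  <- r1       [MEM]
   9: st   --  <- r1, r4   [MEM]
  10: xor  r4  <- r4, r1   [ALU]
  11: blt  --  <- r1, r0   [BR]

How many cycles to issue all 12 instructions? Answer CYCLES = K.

t=0 i0:add ; RAW+WAW r0
t=1 i1:sll ; RAW r0
t=2 i2+i3:blt;sub ; 2-wide
t=3 i4+i5:beq;and ; 2-wide
t=4 i6+i7:add;blt ; 2-wide
t=5 i8:ld ; no-port MEM/MEM
t=6 i9+i10:st;xor ; 2-wide
t=7 i11:blt ; tail

CYCLES = 8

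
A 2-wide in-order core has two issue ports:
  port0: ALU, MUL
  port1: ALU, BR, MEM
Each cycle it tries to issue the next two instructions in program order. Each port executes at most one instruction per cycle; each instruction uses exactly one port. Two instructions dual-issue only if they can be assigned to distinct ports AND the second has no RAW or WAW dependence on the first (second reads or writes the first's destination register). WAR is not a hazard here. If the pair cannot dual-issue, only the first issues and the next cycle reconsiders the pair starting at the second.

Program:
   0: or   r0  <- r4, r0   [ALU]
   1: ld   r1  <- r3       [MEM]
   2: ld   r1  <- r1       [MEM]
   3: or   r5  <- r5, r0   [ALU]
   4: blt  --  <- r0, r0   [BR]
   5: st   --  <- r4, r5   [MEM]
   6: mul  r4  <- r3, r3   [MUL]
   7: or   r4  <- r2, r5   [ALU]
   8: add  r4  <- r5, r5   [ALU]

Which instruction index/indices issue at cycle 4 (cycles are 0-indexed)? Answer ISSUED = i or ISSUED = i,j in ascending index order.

[0] i0/i1  or.ALU;ld.MEM  -- dual
[1] i2/i3  ld.MEM;or.ALU  -- dual
[2] i4  blt.BR  -- no-port BR/MEM
[3] i5/i6  st.MEM;mul.MUL  -- dual
[4] i7  or.ALU  -- WAW r4
[5] i8  add.ALU  -- tail

ISSUED = 7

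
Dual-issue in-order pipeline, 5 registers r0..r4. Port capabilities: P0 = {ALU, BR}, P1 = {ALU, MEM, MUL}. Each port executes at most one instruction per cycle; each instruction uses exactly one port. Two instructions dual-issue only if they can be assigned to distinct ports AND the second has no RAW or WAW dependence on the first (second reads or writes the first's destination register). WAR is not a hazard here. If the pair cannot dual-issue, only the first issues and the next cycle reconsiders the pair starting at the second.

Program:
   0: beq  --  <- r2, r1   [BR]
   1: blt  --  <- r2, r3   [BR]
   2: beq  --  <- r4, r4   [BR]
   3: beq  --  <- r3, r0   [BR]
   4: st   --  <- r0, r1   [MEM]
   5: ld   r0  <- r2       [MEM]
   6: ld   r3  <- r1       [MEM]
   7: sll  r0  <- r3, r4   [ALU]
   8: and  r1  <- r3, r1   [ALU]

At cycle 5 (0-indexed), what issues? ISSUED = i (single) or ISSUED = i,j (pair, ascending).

ISSUED = 6

  cy0 -> i0 (beq) no-port BR/BR
  cy1 -> i1 (blt) no-port BR/BR
  cy2 -> i2 (beq) no-port BR/BR
  cy3 -> i3&i4 (beq+st) dual
  cy4 -> i5 (ld) no-port MEM/MEM
  cy5 -> i6 (ld) RAW r3
  cy6 -> i7&i8 (sll+and) dual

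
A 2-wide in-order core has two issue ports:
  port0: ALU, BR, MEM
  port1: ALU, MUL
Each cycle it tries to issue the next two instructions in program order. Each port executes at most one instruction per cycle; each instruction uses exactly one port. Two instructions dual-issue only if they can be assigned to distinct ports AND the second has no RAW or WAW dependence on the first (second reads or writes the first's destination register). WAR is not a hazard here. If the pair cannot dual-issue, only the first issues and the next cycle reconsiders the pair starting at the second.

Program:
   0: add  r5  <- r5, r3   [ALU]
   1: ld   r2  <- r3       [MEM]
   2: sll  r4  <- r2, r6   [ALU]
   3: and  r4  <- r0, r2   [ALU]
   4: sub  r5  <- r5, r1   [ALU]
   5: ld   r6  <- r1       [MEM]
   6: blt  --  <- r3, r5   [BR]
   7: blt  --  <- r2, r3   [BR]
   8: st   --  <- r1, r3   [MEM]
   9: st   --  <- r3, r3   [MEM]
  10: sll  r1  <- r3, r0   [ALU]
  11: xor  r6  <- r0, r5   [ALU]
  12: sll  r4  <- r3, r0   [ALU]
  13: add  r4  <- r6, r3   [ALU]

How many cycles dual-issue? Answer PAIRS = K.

PAIRS = 4

#0 head=0: add.ALU/ld.MEM i0+i1 2-wide
#1 head=2: sll.ALU i2 WAW r4
#2 head=3: and.ALU/sub.ALU i3+i4 2-wide
#3 head=5: ld.MEM i5 no-port MEM/BR
#4 head=6: blt.BR i6 no-port BR/BR
#5 head=7: blt.BR i7 no-port BR/MEM
#6 head=8: st.MEM i8 no-port MEM/MEM
#7 head=9: st.MEM/sll.ALU i9+i10 2-wide
#8 head=11: xor.ALU/sll.ALU i11+i12 2-wide
#9 head=13: add.ALU i13 tail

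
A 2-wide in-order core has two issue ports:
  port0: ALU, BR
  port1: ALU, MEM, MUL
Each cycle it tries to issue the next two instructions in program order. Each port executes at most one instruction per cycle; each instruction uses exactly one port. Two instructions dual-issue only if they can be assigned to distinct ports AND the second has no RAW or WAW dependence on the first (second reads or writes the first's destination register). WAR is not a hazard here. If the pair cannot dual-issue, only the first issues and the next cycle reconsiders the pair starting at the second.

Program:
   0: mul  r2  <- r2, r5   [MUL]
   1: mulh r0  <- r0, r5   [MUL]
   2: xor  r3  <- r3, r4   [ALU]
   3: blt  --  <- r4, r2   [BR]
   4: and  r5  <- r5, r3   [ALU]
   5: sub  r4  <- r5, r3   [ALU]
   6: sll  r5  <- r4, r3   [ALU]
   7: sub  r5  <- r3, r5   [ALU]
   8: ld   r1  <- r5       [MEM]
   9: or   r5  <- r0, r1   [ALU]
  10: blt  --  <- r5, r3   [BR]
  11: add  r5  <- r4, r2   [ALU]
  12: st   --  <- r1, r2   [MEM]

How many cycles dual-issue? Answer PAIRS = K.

  cy0 -> i0 (mul) no-port MUL/MUL
  cy1 -> i1,i2 (mulh xor) 2-wide
  cy2 -> i3,i4 (blt and) 2-wide
  cy3 -> i5 (sub) RAW r4
  cy4 -> i6 (sll) RAW+WAW r5
  cy5 -> i7 (sub) RAW r5
  cy6 -> i8 (ld) RAW r1
  cy7 -> i9 (or) RAW r5
  cy8 -> i10,i11 (blt add) 2-wide
  cy9 -> i12 (st) tail

PAIRS = 3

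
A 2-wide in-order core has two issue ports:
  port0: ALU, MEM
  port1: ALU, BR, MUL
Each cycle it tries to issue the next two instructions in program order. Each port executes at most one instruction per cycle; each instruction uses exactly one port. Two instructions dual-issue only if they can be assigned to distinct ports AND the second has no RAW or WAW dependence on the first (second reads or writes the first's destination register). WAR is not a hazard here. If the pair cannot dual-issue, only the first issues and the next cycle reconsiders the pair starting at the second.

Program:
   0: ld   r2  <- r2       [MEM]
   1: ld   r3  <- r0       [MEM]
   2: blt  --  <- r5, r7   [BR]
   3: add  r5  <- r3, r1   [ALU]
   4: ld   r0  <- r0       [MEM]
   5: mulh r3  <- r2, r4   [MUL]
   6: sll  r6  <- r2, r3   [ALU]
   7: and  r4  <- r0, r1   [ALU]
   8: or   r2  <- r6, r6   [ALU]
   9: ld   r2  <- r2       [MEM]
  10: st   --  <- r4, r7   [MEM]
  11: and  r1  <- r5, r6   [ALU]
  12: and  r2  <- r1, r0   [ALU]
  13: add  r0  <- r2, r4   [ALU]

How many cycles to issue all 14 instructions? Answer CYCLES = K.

CYCLES = 10

0. ld.MEM @i0  | no-port MEM/MEM
1. ld.MEM;blt.BR @i1+i2  | pair
2. add.ALU;ld.MEM @i3+i4  | pair
3. mulh.MUL @i5  | RAW r3
4. sll.ALU;and.ALU @i6+i7  | pair
5. or.ALU @i8  | RAW+WAW r2
6. ld.MEM @i9  | no-port MEM/MEM
7. st.MEM;and.ALU @i10+i11  | pair
8. and.ALU @i12  | RAW r2
9. add.ALU @i13  | tail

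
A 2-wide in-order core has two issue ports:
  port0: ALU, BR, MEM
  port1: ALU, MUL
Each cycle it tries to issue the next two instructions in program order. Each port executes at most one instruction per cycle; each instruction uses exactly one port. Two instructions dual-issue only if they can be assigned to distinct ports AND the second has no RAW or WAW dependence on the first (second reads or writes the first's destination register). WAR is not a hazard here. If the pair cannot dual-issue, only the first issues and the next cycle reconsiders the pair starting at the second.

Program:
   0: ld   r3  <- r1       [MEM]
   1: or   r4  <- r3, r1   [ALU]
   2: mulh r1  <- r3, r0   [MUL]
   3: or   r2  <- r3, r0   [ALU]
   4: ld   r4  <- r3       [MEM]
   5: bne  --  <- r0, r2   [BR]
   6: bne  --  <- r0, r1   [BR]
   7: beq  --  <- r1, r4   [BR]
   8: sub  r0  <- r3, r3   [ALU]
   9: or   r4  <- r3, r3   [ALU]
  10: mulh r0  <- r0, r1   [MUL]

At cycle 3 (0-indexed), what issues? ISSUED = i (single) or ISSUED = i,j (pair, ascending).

ISSUED = 5

t=0 i0:ld.MEM ; RAW r3
t=1 i1,i2:or.ALU;mulh.MUL ; 2-wide
t=2 i3,i4:or.ALU;ld.MEM ; 2-wide
t=3 i5:bne.BR ; no-port BR/BR
t=4 i6:bne.BR ; no-port BR/BR
t=5 i7,i8:beq.BR;sub.ALU ; 2-wide
t=6 i9,i10:or.ALU;mulh.MUL ; 2-wide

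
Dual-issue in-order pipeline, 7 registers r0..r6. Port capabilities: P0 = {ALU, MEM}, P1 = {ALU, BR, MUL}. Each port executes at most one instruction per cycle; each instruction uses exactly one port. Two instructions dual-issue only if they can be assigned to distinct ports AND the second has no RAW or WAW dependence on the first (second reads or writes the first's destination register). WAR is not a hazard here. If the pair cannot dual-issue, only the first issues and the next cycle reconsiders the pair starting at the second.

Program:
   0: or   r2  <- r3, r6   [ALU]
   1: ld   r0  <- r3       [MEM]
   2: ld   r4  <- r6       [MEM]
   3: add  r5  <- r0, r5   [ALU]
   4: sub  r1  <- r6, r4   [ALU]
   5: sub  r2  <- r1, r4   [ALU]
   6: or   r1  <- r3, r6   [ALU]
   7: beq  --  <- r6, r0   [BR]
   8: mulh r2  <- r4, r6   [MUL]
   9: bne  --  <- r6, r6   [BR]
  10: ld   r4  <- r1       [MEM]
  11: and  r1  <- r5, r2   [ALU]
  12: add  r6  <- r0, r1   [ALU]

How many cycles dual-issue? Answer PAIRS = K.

PAIRS = 4

[0] i0,i1  or ld  -- pair
[1] i2,i3  ld add  -- pair
[2] i4  sub  -- RAW r1
[3] i5,i6  sub or  -- pair
[4] i7  beq  -- no-port BR/MUL
[5] i8  mulh  -- no-port MUL/BR
[6] i9,i10  bne ld  -- pair
[7] i11  and  -- RAW r1
[8] i12  add  -- tail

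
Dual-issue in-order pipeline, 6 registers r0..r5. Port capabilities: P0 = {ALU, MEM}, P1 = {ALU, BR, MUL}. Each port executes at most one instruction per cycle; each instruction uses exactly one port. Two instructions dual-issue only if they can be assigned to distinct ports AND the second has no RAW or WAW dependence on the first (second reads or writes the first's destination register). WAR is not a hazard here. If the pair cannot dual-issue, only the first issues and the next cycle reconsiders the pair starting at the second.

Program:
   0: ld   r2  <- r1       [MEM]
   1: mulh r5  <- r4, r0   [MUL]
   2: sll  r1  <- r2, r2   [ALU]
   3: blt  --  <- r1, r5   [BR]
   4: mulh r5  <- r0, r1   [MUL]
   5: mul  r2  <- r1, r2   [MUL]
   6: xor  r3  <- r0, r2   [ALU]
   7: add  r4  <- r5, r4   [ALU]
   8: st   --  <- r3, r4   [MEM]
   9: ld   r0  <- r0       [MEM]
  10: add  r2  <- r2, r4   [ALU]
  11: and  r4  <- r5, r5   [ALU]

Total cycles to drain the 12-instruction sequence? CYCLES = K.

t=0 i0+i1:ld.MEM mulh.MUL ; pair
t=1 i2:sll.ALU ; RAW r1
t=2 i3:blt.BR ; no-port BR/MUL
t=3 i4:mulh.MUL ; no-port MUL/MUL
t=4 i5:mul.MUL ; RAW r2
t=5 i6+i7:xor.ALU add.ALU ; pair
t=6 i8:st.MEM ; no-port MEM/MEM
t=7 i9+i10:ld.MEM add.ALU ; pair
t=8 i11:and.ALU ; tail

CYCLES = 9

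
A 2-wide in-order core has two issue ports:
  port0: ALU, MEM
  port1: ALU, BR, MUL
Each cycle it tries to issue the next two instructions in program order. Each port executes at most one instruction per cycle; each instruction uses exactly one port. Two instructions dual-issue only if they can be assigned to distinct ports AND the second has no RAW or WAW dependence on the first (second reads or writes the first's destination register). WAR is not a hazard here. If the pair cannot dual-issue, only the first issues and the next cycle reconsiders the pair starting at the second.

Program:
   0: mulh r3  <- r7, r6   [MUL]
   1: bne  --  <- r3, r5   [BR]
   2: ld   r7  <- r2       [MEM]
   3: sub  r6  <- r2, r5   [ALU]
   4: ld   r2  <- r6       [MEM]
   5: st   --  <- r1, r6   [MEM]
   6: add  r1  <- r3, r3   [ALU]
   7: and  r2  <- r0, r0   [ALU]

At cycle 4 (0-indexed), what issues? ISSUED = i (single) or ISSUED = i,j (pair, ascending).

ISSUED = 5,6

0. mulh.MUL @i0  | no-port MUL/BR
1. bne.BR+ld.MEM @i1+i2  | 2-wide
2. sub.ALU @i3  | RAW r6
3. ld.MEM @i4  | no-port MEM/MEM
4. st.MEM+add.ALU @i5+i6  | 2-wide
5. and.ALU @i7  | tail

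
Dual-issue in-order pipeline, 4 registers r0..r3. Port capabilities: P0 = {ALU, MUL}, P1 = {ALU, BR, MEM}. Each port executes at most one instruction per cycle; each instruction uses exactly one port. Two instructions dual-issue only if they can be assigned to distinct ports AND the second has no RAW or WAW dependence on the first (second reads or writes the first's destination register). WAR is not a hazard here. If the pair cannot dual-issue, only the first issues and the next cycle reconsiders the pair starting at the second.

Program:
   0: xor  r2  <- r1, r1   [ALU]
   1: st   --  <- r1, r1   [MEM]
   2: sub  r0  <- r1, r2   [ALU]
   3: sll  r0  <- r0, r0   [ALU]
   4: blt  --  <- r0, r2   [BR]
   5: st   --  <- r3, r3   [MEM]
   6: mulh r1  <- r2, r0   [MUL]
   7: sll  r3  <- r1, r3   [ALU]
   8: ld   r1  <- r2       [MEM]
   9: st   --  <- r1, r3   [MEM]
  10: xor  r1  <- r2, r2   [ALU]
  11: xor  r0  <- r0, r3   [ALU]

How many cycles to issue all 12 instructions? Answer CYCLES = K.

c0: i0+i1 xor;st  pair
c1: i2 sub  RAW+WAW r0
c2: i3 sll  RAW r0
c3: i4 blt  no-port BR/MEM
c4: i5+i6 st;mulh  pair
c5: i7+i8 sll;ld  pair
c6: i9+i10 st;xor  pair
c7: i11 xor  tail

CYCLES = 8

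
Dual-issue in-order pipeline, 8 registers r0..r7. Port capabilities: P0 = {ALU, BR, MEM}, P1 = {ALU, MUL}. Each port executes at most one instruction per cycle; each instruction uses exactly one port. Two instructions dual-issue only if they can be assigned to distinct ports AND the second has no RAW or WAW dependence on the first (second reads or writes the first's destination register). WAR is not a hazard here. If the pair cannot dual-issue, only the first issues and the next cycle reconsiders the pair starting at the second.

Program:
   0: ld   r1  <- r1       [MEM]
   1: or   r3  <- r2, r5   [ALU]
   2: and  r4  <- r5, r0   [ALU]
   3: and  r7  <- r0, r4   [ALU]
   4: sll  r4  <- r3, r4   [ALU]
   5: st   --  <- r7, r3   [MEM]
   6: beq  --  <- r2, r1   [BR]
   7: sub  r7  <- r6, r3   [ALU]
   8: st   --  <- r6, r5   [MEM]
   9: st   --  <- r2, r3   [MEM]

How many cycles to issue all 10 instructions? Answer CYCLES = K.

CYCLES = 7

  cy0 -> i0&i1 (ld.MEM/or.ALU) pair
  cy1 -> i2 (and.ALU) RAW r4
  cy2 -> i3&i4 (and.ALU/sll.ALU) pair
  cy3 -> i5 (st.MEM) no-port MEM/BR
  cy4 -> i6&i7 (beq.BR/sub.ALU) pair
  cy5 -> i8 (st.MEM) no-port MEM/MEM
  cy6 -> i9 (st.MEM) tail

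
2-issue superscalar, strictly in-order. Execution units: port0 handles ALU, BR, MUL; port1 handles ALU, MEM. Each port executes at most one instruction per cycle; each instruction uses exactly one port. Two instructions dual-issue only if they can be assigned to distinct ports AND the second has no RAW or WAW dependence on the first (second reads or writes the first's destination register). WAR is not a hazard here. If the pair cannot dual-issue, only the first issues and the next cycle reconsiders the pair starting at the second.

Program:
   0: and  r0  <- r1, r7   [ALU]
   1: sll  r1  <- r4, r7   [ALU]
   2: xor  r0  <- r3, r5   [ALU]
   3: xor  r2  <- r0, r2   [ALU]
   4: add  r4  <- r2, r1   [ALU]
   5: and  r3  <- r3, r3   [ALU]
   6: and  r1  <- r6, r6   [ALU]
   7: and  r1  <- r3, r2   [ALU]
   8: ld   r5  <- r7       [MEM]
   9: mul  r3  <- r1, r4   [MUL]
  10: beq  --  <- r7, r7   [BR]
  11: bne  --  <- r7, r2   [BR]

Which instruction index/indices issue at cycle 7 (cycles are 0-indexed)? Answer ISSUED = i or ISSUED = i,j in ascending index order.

ISSUED = 10

0. and.ALU/sll.ALU @i0&i1  | pair
1. xor.ALU @i2  | RAW r0
2. xor.ALU @i3  | RAW r2
3. add.ALU/and.ALU @i4&i5  | pair
4. and.ALU @i6  | WAW r1
5. and.ALU/ld.MEM @i7&i8  | pair
6. mul.MUL @i9  | no-port MUL/BR
7. beq.BR @i10  | no-port BR/BR
8. bne.BR @i11  | tail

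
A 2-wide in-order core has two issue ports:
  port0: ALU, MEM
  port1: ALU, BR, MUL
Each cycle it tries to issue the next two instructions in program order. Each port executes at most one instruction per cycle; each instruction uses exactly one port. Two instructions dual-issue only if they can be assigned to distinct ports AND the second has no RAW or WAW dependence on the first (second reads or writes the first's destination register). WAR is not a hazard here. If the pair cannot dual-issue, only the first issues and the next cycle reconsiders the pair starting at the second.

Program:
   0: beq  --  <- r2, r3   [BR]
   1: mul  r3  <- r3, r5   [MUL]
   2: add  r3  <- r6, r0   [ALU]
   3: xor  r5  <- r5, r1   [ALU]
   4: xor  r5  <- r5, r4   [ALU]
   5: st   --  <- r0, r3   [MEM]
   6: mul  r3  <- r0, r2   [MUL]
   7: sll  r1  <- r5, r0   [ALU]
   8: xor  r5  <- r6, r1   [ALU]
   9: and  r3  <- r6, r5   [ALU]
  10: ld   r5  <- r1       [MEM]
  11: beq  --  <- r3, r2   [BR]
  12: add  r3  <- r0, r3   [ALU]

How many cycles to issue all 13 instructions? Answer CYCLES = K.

CYCLES = 8

  cy0 -> i0 (beq) no-port BR/MUL
  cy1 -> i1 (mul) WAW r3
  cy2 -> i2,i3 (add/xor) 2-wide
  cy3 -> i4,i5 (xor/st) 2-wide
  cy4 -> i6,i7 (mul/sll) 2-wide
  cy5 -> i8 (xor) RAW r5
  cy6 -> i9,i10 (and/ld) 2-wide
  cy7 -> i11,i12 (beq/add) 2-wide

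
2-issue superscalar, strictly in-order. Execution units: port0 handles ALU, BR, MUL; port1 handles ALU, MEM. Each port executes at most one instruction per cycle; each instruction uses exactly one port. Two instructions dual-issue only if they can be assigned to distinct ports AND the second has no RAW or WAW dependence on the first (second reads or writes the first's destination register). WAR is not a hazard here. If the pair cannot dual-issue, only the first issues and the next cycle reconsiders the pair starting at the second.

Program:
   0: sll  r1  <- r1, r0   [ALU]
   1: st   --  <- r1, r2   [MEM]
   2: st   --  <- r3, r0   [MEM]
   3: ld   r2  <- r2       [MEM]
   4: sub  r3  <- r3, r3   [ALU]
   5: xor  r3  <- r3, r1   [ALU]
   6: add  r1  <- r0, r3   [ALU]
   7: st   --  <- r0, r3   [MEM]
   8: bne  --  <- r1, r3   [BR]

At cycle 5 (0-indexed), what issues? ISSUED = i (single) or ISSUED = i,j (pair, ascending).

ISSUED = 6,7

0. sll.ALU @i0  | RAW r1
1. st.MEM @i1  | no-port MEM/MEM
2. st.MEM @i2  | no-port MEM/MEM
3. ld.MEM;sub.ALU @i3/i4  | 2-wide
4. xor.ALU @i5  | RAW r3
5. add.ALU;st.MEM @i6/i7  | 2-wide
6. bne.BR @i8  | tail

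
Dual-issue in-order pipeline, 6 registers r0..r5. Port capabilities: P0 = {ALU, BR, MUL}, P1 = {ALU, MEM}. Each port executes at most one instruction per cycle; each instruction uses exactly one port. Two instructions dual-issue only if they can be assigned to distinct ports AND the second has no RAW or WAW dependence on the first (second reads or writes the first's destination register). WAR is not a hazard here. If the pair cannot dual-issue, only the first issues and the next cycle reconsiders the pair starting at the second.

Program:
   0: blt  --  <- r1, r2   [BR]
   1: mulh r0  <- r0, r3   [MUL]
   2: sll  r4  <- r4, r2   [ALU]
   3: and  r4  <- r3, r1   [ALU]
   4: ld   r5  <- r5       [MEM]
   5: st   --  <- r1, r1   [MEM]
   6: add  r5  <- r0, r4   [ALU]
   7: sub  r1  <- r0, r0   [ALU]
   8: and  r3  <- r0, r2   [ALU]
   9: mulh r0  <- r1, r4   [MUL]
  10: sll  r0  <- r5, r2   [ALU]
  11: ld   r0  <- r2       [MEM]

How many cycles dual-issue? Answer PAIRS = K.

t=0 i0:blt.BR ; no-port BR/MUL
t=1 i1+i2:mulh.MUL+sll.ALU ; 2-wide
t=2 i3+i4:and.ALU+ld.MEM ; 2-wide
t=3 i5+i6:st.MEM+add.ALU ; 2-wide
t=4 i7+i8:sub.ALU+and.ALU ; 2-wide
t=5 i9:mulh.MUL ; WAW r0
t=6 i10:sll.ALU ; WAW r0
t=7 i11:ld.MEM ; tail

PAIRS = 4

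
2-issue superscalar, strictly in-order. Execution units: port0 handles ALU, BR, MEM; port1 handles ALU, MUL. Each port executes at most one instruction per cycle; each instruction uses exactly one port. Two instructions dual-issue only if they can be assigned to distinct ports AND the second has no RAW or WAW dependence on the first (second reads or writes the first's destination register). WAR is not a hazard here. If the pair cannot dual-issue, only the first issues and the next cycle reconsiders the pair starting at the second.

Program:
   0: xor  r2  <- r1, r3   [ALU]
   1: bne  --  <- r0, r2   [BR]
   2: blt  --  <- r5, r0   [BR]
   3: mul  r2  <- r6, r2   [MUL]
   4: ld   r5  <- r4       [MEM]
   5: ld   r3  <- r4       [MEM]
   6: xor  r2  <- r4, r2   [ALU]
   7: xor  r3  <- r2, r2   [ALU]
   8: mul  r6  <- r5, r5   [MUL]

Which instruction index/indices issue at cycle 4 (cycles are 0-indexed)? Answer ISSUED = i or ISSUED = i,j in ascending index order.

ISSUED = 5,6

c0: i0 xor.ALU  RAW r2
c1: i1 bne.BR  no-port BR/BR
c2: i2+i3 blt.BR;mul.MUL  dual
c3: i4 ld.MEM  no-port MEM/MEM
c4: i5+i6 ld.MEM;xor.ALU  dual
c5: i7+i8 xor.ALU;mul.MUL  dual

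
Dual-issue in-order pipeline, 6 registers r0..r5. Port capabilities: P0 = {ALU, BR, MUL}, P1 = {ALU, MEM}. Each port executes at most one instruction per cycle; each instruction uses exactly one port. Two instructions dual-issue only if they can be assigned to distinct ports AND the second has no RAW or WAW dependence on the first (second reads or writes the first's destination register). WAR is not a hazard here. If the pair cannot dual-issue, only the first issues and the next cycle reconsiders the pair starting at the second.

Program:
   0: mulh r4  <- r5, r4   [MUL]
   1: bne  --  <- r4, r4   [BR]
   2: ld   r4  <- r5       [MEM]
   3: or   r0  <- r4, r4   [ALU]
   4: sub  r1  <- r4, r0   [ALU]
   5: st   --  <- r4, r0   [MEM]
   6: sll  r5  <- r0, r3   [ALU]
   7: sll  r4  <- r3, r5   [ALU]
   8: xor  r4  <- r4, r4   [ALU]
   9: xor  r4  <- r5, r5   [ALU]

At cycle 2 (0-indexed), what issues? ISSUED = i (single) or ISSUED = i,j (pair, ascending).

  cy0 -> i0 (mulh.MUL) no-port MUL/BR
  cy1 -> i1/i2 (bne.BR ld.MEM) pair
  cy2 -> i3 (or.ALU) RAW r0
  cy3 -> i4/i5 (sub.ALU st.MEM) pair
  cy4 -> i6 (sll.ALU) RAW r5
  cy5 -> i7 (sll.ALU) RAW+WAW r4
  cy6 -> i8 (xor.ALU) WAW r4
  cy7 -> i9 (xor.ALU) tail

ISSUED = 3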